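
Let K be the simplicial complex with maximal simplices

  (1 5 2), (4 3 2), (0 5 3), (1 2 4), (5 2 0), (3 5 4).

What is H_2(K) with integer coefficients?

H_2 = 0.

Order the vertices as 0 < 1 < 2 < 3 < 4 < 5. Listing each simplex with vertices in this order, K has dimension 2 with simplices:

  0-simplices (6): [0], [1], [2], [3], [4], [5]
  1-simplices (12): [0,2], [0,3], [0,5], [1,2], [1,4], [1,5], [2,3], [2,4], [2,5], [3,4], [3,5], [4,5]
  2-simplices (6): [0,2,5], [0,3,5], [1,2,4], [1,2,5], [2,3,4], [3,4,5]

so the chain groups are C_0 ≅ Z^6, C_1 ≅ Z^12, C_2 ≅ Z^6.

The boundary map ∂_1: C_1 → C_0 sends each edge [p,q] (with p < q) to q − p. For instance
  ∂[3,5] = [5] − [3].
This gives a 6×12 integer matrix of rank 5; reducing to Smith normal form yields diagonal entries (1,1,1,1,1).

The boundary map ∂_2: C_2 → C_1 sends each 2-simplex [p,q,r] to [q,r] − [p,r] + [p,q]. For instance
  ∂[3,4,5] = [4,5] − [3,5] + [3,4],
  ∂[0,2,5] = [2,5] − [0,5] + [0,2].
This gives a 12×6 integer matrix of rank 6; reducing to Smith normal form yields diagonal entries (1,1,1,1,1,1).

Reading off H_k = ker ∂_k / im ∂_{k+1}:

  H_2: rank ker ∂_2 − rank ∂_3 = (6 − 6) − 0 = 0, and there is no ∂_3, so H_2 ≅ 0.

(K is a triangulation of the cylinder S^1 x I.)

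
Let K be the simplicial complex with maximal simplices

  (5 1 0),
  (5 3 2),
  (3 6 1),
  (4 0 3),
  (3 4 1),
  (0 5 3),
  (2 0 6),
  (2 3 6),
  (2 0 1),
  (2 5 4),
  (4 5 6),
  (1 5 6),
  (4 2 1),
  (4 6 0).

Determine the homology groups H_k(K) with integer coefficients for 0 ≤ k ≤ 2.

H_0 = Z,  H_1 = Z^2,  H_2 = Z.

Order the vertices as 0 < 1 < 2 < 3 < 4 < 5 < 6. Listing each simplex with vertices in this order, K has dimension 2 with simplices:

  0-simplices (7): [0], [1], [2], [3], [4], [5], [6]
  1-simplices (21): [0,1], [0,2], [0,3], [0,4], [0,5], [0,6], [1,2], [1,3], [1,4], [1,5], [1,6], [2,3], [2,4], [2,5], [2,6], [3,4], [3,5], [3,6], [4,5], [4,6], [5,6]
  2-simplices (14): [0,1,2], [0,1,5], [0,2,6], [0,3,4], [0,3,5], [0,4,6], [1,2,4], [1,3,4], [1,3,6], [1,5,6], [2,3,5], [2,3,6], [2,4,5], [4,5,6]

giving chain groups C_0 ≅ Z^7, C_1 ≅ Z^21, C_2 ≅ Z^14.

The boundary map ∂_1: C_1 → C_0 sends each edge [p,q] (with p < q) to q − p.
The resulting 7×21 matrix has rank 6, and its Smith normal form has invariant factors (1,1,1,1,1,1).

The boundary map ∂_2: C_2 → C_1 sends each 2-simplex [p,q,r] to [q,r] − [p,r] + [p,q]. For instance
  ∂[0,3,5] = [3,5] − [0,5] + [0,3],
  ∂[0,1,2] = [1,2] − [0,2] + [0,1].
The resulting 21×14 matrix has rank 13, and its Smith normal form has invariant factors (1,1,1,1,1,1,1,1,1,1,1,1,1).

Computing H_k = (kernel of ∂_k) / (image of ∂_{k+1}):

  H_0: rank C_0 − rank ∂_1 = 7 − 6 = 1, and the invariant factors of ∂_1 are all 1, so H_0 ≅ Z.
  H_1: rank ker ∂_1 − rank ∂_2 = (21 − 6) − 13 = 2, and the invariant factors of ∂_2 are all 1, so H_1 ≅ Z^2.
  H_2: rank ker ∂_2 − rank ∂_3 = (14 − 13) − 0 = 1, and there is no ∂_3, so H_2 ≅ Z.

(K is a triangulation of the torus T^2.)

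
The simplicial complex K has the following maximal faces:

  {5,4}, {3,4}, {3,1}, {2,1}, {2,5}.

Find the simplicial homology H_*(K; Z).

Take the total order 1 < 2 < 3 < 4 < 5 on the vertex set. Then K (dimension 1) consists of the simplices:

  0-simplices (5): [1], [2], [3], [4], [5]
  1-simplices (5): [1,2], [1,3], [2,5], [3,4], [4,5]

giving chain groups C_0 ≅ Z^5, C_1 ≅ Z^5.

The boundary map ∂_1: C_1 → C_0 sends each edge [p,q] (with p < q) to q − p.
This gives a 5×5 integer matrix of rank 4; reducing to Smith normal form yields diagonal entries (1,1,1,1).

Computing H_k = (kernel of ∂_k) / (image of ∂_{k+1}):

  H_0: rank C_0 − rank ∂_1 = 5 − 4 = 1, and the invariant factors of ∂_1 are all 1, so H_0 = Z.
  H_1: rank ker ∂_1 − rank ∂_2 = (5 − 4) − 0 = 1, and there is no ∂_2, so H_1 = Z.

H_0 = Z,  H_1 = Z.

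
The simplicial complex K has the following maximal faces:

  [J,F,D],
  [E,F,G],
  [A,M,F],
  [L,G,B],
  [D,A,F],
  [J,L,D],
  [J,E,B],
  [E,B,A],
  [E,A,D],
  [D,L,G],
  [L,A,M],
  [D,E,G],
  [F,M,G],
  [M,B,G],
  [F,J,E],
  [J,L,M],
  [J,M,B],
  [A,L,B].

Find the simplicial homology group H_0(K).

We work with the vertex ordering A < B < D < E < F < G < J < L < M. The simplices of K, each written with vertices in increasing order, are:

  0-simplices (9): A, B, D, E, F, G, J, L, M
  1-simplices (27): AB, AD, AE, AF, AL, AM, BE, BG, BJ, BL, BM, DE, DF, DG, DJ, DL, EF, EG, EJ, FG, FJ, FM, GL, GM, JL, JM, LM
  2-simplices (18): ABE, ABL, ADE, ADF, AFM, ALM, BEJ, BGL, BGM, BJM, DEG, DFJ, DGL, DJL, EFG, EFJ, FGM, JLM

so the chain groups are C_0 ≅ Z^9, C_1 ≅ Z^27, C_2 ≅ Z^18.

∂_1: C_1 → C_0 maps an edge to its endpoints' difference, ∂[p,q] = q − p. For instance
  ∂AF = F − A.
The resulting 9×27 matrix has rank 8, and its Smith normal form has invariant factors (1,1,1,1,1,1,1,1).

Boundary ∂_2: C_2 → C_1 sends each 2-simplex [p,q,r] to [q,r] − [p,r] + [p,q]. For instance
  ∂ADF = DF − AF + AD,
  ∂BEJ = EJ − BJ + BE.
The 27×18 boundary matrix has rank 18 and Smith normal form diag(1,1,1,1,1,1,1,1,1,1,1,1,1,1,1,1,1,2).

Computing H_k = (kernel of ∂_k) / (image of ∂_{k+1}):

  H_0: rank C_0 − rank ∂_1 = 9 − 8 = 1, and the invariant factors of ∂_1 are all 1, so H_0 = Z.

H_0 = Z.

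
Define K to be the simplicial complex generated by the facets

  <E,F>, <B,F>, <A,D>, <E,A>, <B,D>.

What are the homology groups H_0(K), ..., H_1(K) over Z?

H_0 = Z,  H_1 = Z.

We work with the vertex ordering A < B < D < E < F. The simplices of K, each written with vertices in increasing order, are:

  0-simplices (5): A, B, D, E, F
  1-simplices (5): AD, AE, BD, BF, EF

so the chain groups are C_0 ≅ Z^5, C_1 ≅ Z^5.

The boundary map ∂_1: C_1 → C_0 sends each edge [p,q] (with p < q) to q − p.
The 5×5 boundary matrix has rank 4 and Smith normal form diag(1,1,1,1).

Reading off H_k = ker ∂_k / im ∂_{k+1}:

  H_0: rank C_0 − rank ∂_1 = 5 − 4 = 1, and the invariant factors of ∂_1 are all 1, so H_0 ≅ Z.
  H_1: rank ker ∂_1 − rank ∂_2 = (5 − 4) − 0 = 1, and there is no ∂_2, so H_1 ≅ Z.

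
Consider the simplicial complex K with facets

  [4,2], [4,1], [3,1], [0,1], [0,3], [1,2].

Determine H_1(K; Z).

Take the total order 0 < 1 < 2 < 3 < 4 on the vertex set. Then K (dimension 1) consists of the simplices:

  0-simplices (5): [0], [1], [2], [3], [4]
  1-simplices (6): [0,1], [0,3], [1,2], [1,3], [1,4], [2,4]

so the chain groups are C_0 ≅ Z^5, C_1 ≅ Z^6.

Boundary ∂_1: C_1 → C_0 sends each edge [p,q] (with p < q) to q − p. For instance
  ∂[1,2] = [2] − [1].
The resulting 5×6 matrix has rank 4, and its Smith normal form has invariant factors (1,1,1,1).

Reading off H_k = ker ∂_k / im ∂_{k+1}:

  H_1: rank ker ∂_1 − rank ∂_2 = (6 − 4) − 0 = 2, and there is no ∂_2, so H_1 = Z^2.

H_1 ≅ Z^2.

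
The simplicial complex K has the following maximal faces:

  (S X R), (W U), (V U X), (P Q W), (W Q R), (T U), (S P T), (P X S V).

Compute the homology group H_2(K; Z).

K has 9 vertices, 19 edges, 9 triangles, 1 3-simplex.
rank ∂_2 = 8, rank ∂_3 = 1 ⇒ b_2 = 9 − 8 − 1 = 0; all invariant factors of ∂_3 are 1 so no torsion. So H_2 ≅ 0.

H_2 ≅ 0.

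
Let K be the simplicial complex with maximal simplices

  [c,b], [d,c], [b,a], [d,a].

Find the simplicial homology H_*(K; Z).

H_0 = Z,  H_1 = Z.

We work with the vertex ordering a < b < c < d. The simplices of K, each written with vertices in increasing order, are:

  0-simplices (4): a, b, c, d
  1-simplices (4): ab, ad, bc, cd

so the chain groups are C_0 ≅ Z^4, C_1 ≅ Z^4.

∂_1: C_1 → C_0 sends each edge [p,q] (with p < q) to q − p. For instance
  ∂bc = c − b.
This gives a 4×4 integer matrix of rank 3; reducing to Smith normal form yields diagonal entries (1,1,1).

From H_k ≅ ker(∂_k) / im(∂_{k+1}) we obtain:

  H_0: rank C_0 − rank ∂_1 = 4 − 3 = 1, and the invariant factors of ∂_1 are all 1, so H_0 ≅ Z.
  H_1: rank ker ∂_1 − rank ∂_2 = (4 − 3) − 0 = 1, and there is no ∂_2, so H_1 ≅ Z.

As a check, the Euler characteristic is 4 − 4 = 0, which agrees with 1 − 1 = 0.
(K is a triangulation of the circle S^1.)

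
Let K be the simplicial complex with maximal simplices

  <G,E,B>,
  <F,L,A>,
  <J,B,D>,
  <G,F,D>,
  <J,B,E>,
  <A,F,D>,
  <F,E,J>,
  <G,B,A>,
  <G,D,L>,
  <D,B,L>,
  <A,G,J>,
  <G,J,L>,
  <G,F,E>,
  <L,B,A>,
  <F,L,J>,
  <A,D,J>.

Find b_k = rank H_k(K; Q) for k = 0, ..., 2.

Fix the vertex order A < B < D < E < F < G < J < L and write every simplex with vertices in increasing order. Then dim K = 2 and the simplices of K are:

  0-simplices (8): A, B, D, E, F, G, J, L
  1-simplices (24): AB, AD, AF, AG, AJ, AL, BD, BE, BG, BJ, BL, DF, DG, DJ, DL, EF, EG, EJ, FG, FJ, FL, GJ, GL, JL
  2-simplices (16): ABG, ABL, ADF, ADJ, AFL, AGJ, BDJ, BDL, BEG, BEJ, DFG, DGL, EFG, EFJ, FJL, GJL

giving chain groups C_0 ≅ Z^8, C_1 ≅ Z^24, C_2 ≅ Z^16.

∂_1: C_1 → C_0 sends each edge [p,q] (with p < q) to q − p.
The 8×24 boundary matrix has rank 7 and Smith normal form diag(1,1,1,1,1,1,1).

The boundary map ∂_2: C_2 → C_1 sends each 2-simplex [p,q,r] to [q,r] − [p,r] + [p,q]. For instance
  ∂EFJ = FJ − EJ + EF,
  ∂BEJ = EJ − BJ + BE.
As a 24×16 matrix over Z this has rank 15, with invariant factors (1,1,1,1,1,1,1,1,1,1,1,1,1,1,1).

Computing H_k = (kernel of ∂_k) / (image of ∂_{k+1}):

  H_0: rank C_0 − rank ∂_1 = 8 − 7 = 1, and the invariant factors of ∂_1 are all 1, so H_0 ≅ Z.
  H_1: rank ker ∂_1 − rank ∂_2 = (24 − 7) − 15 = 2, and the invariant factors of ∂_2 are all 1, so H_1 ≅ Z^2.
  H_2: rank ker ∂_2 − rank ∂_3 = (16 − 15) − 0 = 1, and there is no ∂_3, so H_2 ≅ Z.

Hence the Betti numbers are b_0 = 1, b_1 = 2, b_2 = 1.

b_0 = 1, b_1 = 2, b_2 = 1.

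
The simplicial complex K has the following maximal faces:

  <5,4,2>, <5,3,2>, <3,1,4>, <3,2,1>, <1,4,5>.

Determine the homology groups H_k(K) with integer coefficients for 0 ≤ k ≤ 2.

Order the vertices as 1 < 2 < 3 < 4 < 5. Listing each simplex with vertices in this order, K has dimension 2 with simplices:

  0-simplices (5): [1], [2], [3], [4], [5]
  1-simplices (10): [1,2], [1,3], [1,4], [1,5], [2,3], [2,4], [2,5], [3,4], [3,5], [4,5]
  2-simplices (5): [1,2,3], [1,3,4], [1,4,5], [2,3,5], [2,4,5]

giving chain groups C_0 ≅ Z^5, C_1 ≅ Z^10, C_2 ≅ Z^5.

Boundary ∂_1: C_1 → C_0 is given by ∂[p,q] = [q] − [p]. For instance
  ∂[1,3] = [3] − [1].
The 5×10 boundary matrix has rank 4 and Smith normal form diag(1,1,1,1).

Boundary ∂_2: C_2 → C_1 maps a triangle to the signed sum of its edges. For instance
  ∂[2,3,5] = [3,5] − [2,5] + [2,3],
  ∂[1,2,3] = [2,3] − [1,3] + [1,2].
As a 10×5 matrix over Z this has rank 5, with invariant factors (1,1,1,1,1).

From H_k ≅ ker(∂_k) / im(∂_{k+1}) we obtain:

  H_0: rank C_0 − rank ∂_1 = 5 − 4 = 1, and the invariant factors of ∂_1 are all 1, so H_0 ≅ Z.
  H_1: rank ker ∂_1 − rank ∂_2 = (10 − 4) − 5 = 1, and the invariant factors of ∂_2 are all 1, so H_1 ≅ Z.
  H_2: rank ker ∂_2 − rank ∂_3 = (5 − 5) − 0 = 0, and there is no ∂_3, so H_2 ≅ 0.

H_0 = Z,  H_1 = Z,  H_2 = 0.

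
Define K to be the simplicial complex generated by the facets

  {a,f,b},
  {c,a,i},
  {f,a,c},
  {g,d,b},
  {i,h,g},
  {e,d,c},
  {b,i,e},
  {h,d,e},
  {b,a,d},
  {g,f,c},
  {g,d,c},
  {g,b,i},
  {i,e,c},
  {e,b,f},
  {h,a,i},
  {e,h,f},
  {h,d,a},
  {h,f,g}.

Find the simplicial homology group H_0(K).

We work with the vertex ordering a < b < c < d < e < f < g < h < i. The simplices of K, each written with vertices in increasing order, are:

  0-simplices (9): a, b, c, d, e, f, g, h, i
  1-simplices (27): ab, ac, ad, af, ah, ai, bd, be, bf, bg, bi, cd, ce, cf, cg, ci, de, dg, dh, ef, eh, ei, fg, fh, gh, gi, hi
  2-simplices (18): abd, abf, acf, aci, adh, ahi, bdg, bef, bei, bgi, cde, cdg, cei, cfg, deh, efh, fgh, ghi

so the chain groups are C_0 ≅ Z^9, C_1 ≅ Z^27, C_2 ≅ Z^18.

Boundary ∂_1: C_1 → C_0 is given by ∂[p,q] = [q] − [p].
This gives a 9×27 integer matrix of rank 8; reducing to Smith normal form yields diagonal entries (1,1,1,1,1,1,1,1).

Boundary ∂_2: C_2 → C_1 sends each 2-simplex [p,q,r] to [q,r] − [p,r] + [p,q]. For instance
  ∂bef = ef − bf + be,
  ∂fgh = gh − fh + fg.
The resulting 27×18 matrix has rank 17, and its Smith normal form has invariant factors (1,1,1,1,1,1,1,1,1,1,1,1,1,1,1,1,1).

Now H_k = ker ∂_k / im ∂_{k+1}, so:

  H_0: rank C_0 − rank ∂_1 = 9 − 8 = 1, and the invariant factors of ∂_1 are all 1, so H_0 = Z.

H_0 = Z.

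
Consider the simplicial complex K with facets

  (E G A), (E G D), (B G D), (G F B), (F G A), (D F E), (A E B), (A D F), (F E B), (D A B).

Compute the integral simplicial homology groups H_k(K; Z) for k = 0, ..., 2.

Take the total order A < B < D < E < F < G on the vertex set. Then K (dimension 2) consists of the simplices:

  0-simplices (6): A, B, D, E, F, G
  1-simplices (15): AB, AD, AE, AF, AG, BD, BE, BF, BG, DE, DF, DG, EF, EG, FG
  2-simplices (10): ABD, ABE, ADF, AEG, AFG, BDG, BEF, BFG, DEF, DEG

giving chain groups C_0 ≅ Z^6, C_1 ≅ Z^15, C_2 ≅ Z^10.

The boundary map ∂_1: C_1 → C_0 is given by ∂[p,q] = [q] − [p]. For instance
  ∂EF = F − E.
As a 6×15 matrix over Z this has rank 5, with invariant factors (1,1,1,1,1).

Boundary ∂_2: C_2 → C_1 sends each 2-simplex [p,q,r] to [q,r] − [p,r] + [p,q]. For instance
  ∂BEF = EF − BF + BE,
  ∂BFG = FG − BG + BF.
As a 15×10 matrix over Z this has rank 10, with invariant factors (1,1,1,1,1,1,1,1,1,2).

Computing H_k = (kernel of ∂_k) / (image of ∂_{k+1}):

  H_0: rank C_0 − rank ∂_1 = 6 − 5 = 1, and the invariant factors of ∂_1 are all 1, so H_0 ≅ Z.
  H_1: rank ker ∂_1 − rank ∂_2 = (15 − 5) − 10 = 0, and ∂_2 has invariant factor 2 > 1, so H_1 ≅ Z/2.
  H_2: rank ker ∂_2 − rank ∂_3 = (10 − 10) − 0 = 0, and there is no ∂_3, so H_2 ≅ 0.

As a check, the Euler characteristic is 6 − 15 + 10 = 1, which agrees with 1 − 0 + 0 = 1.

H_0 ≅ Z,  H_1 ≅ Z/2,  H_2 = 0.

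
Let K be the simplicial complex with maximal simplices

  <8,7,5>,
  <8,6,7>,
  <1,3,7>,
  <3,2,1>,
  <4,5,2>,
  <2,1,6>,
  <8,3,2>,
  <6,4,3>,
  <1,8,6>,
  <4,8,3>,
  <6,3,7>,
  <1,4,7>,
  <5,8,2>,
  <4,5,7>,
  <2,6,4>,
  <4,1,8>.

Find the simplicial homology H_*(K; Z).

H_0 = Z,  H_1 = Z^2,  H_2 = Z.

K has 8 vertices, 24 edges, 16 triangles.
rank ∂_0 = 0, rank ∂_1 = 7 ⇒ b_0 = 8 − 0 − 7 = 1; all invariant factors of ∂_1 are 1 so no torsion. So H_0 ≅ Z.
rank ∂_1 = 7, rank ∂_2 = 15 ⇒ b_1 = 24 − 7 − 15 = 2; all invariant factors of ∂_2 are 1 so no torsion. So H_1 ≅ Z^2.
rank ∂_2 = 15, rank ∂_3 = 0 ⇒ b_2 = 16 − 15 − 0 = 1. So H_2 ≅ Z.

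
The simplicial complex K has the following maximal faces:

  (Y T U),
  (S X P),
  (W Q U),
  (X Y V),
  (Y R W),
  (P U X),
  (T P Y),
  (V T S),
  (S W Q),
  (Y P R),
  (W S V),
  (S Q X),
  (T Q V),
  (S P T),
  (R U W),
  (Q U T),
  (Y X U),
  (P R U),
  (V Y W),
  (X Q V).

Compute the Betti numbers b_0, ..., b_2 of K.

We work with the vertex ordering P < Q < R < S < T < U < V < W < X < Y. The simplices of K, each written with vertices in increasing order, are:

  0-simplices (10): P, Q, R, S, T, U, V, W, X, Y
  1-simplices (30): PR, PS, PT, PU, PX, PY, QS, QT, QU, QV, QW, QX, RU, RW, RY, ST, SV, SW, SX, TU, TV, TY, UW, UX, UY, VW, VX, VY, WY, XY
  2-simplices (20): PRU, PRY, PST, PSX, PTY, PUX, QSW, QSX, QTU, QTV, QUW, QVX, RUW, RWY, STV, SVW, TUY, UXY, VWY, VXY

so the chain groups are C_0 ≅ Z^10, C_1 ≅ Z^30, C_2 ≅ Z^20.

The boundary map ∂_1: C_1 → C_0 sends each edge [p,q] (with p < q) to q − p. For instance
  ∂TY = Y − T.
The 10×30 boundary matrix has rank 9 and Smith normal form diag(1,1,1,1,1,1,1,1,1).

∂_2: C_2 → C_1 acts by ∂[p,q,r] = [q,r] − [p,r] + [p,q]. For instance
  ∂UXY = XY − UY + UX,
  ∂SVW = VW − SW + SV.
The resulting 30×20 matrix has rank 20, and its Smith normal form has invariant factors (1,1,1,1,1,1,1,1,1,1,1,1,1,1,1,1,1,1,1,2).

From H_k ≅ ker(∂_k) / im(∂_{k+1}) we obtain:

  H_0: rank C_0 − rank ∂_1 = 10 − 9 = 1, and the invariant factors of ∂_1 are all 1, so H_0 ≅ Z.
  H_1: rank ker ∂_1 − rank ∂_2 = (30 − 9) − 20 = 1, and ∂_2 has invariant factor 2 > 1, so H_1 ≅ Z × Z/2.
  H_2: rank ker ∂_2 − rank ∂_3 = (20 − 20) − 0 = 0, and there is no ∂_3, so H_2 ≅ 0.

As a check, the Euler characteristic is 10 − 30 + 20 = 0, which agrees with 1 − 1 + 0 = 0.
(K is a triangulation of the Klein bottle.)

Hence the Betti numbers are b_0 = 1, b_1 = 1, b_2 = 0.

b_0 = 1, b_1 = 1, b_2 = 0.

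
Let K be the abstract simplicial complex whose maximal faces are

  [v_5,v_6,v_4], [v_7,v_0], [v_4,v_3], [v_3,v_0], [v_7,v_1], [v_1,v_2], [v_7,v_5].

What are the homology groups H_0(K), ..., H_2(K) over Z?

We work with the vertex ordering v_0 < v_1 < v_2 < v_3 < v_4 < v_5 < v_6 < v_7. The simplices of K, each written with vertices in increasing order, are:

  0-simplices (8): [v_0], [v_1], [v_2], [v_3], [v_4], [v_5], [v_6], [v_7]
  1-simplices (9): [v_0,v_3], [v_0,v_7], [v_1,v_2], [v_1,v_7], [v_3,v_4], [v_4,v_5], [v_4,v_6], [v_5,v_6], [v_5,v_7]
  2-simplices (1): [v_4,v_5,v_6]

so the chain groups are C_0 ≅ Z^8, C_1 ≅ Z^9, C_2 ≅ Z^1.

∂_1: C_1 → C_0 sends each edge [p,q] (with p < q) to q − p.
As a 8×9 matrix over Z this has rank 7, with invariant factors (1,1,1,1,1,1,1).

∂_2: C_2 → C_1 acts by ∂[p,q,r] = [q,r] − [p,r] + [p,q]. For instance
  ∂[v_4,v_5,v_6] = [v_5,v_6] − [v_4,v_6] + [v_4,v_5].
This gives a 9×1 integer matrix of rank 1; reducing to Smith normal form yields diagonal entries (1).

Now H_k = ker ∂_k / im ∂_{k+1}, so:

  H_0: rank C_0 − rank ∂_1 = 8 − 7 = 1, and the invariant factors of ∂_1 are all 1, so H_0 ≅ Z.
  H_1: rank ker ∂_1 − rank ∂_2 = (9 − 7) − 1 = 1, and the invariant factors of ∂_2 are all 1, so H_1 ≅ Z.
  H_2: rank ker ∂_2 − rank ∂_3 = (1 − 1) − 0 = 0, and there is no ∂_3, so H_2 ≅ 0.

As a check, the Euler characteristic is 8 − 9 + 1 = 0, which agrees with 1 − 1 + 0 = 0.

H_0 = Z,  H_1 = Z,  H_2 = 0.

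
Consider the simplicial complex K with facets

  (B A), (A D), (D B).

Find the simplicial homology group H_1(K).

H_1 ≅ Z.

Take the total order A < B < D on the vertex set. Then K (dimension 1) consists of the simplices:

  0-simplices (3): A, B, D
  1-simplices (3): AB, AD, BD

Hence C_0 ≅ Z^3, C_1 ≅ Z^3.

∂_1: C_1 → C_0 sends each edge [p,q] (with p < q) to q − p.
The 3×3 boundary matrix has rank 2 and Smith normal form diag(1,1).

From H_k ≅ ker(∂_k) / im(∂_{k+1}) we obtain:

  H_1: rank ker ∂_1 − rank ∂_2 = (3 − 2) − 0 = 1, and there is no ∂_2, so H_1 ≅ Z.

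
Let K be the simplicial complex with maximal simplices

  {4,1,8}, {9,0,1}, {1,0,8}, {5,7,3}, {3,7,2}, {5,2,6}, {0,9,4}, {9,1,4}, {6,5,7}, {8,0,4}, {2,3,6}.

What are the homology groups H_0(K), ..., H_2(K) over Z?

K has 10 vertices, 19 edges, 11 triangles.
rank ∂_0 = 0, rank ∂_1 = 8 ⇒ b_0 = 10 − 0 − 8 = 2; all invariant factors of ∂_1 are 1 so no torsion. So H_0 ≅ Z^2.
rank ∂_1 = 8, rank ∂_2 = 10 ⇒ b_1 = 19 − 8 − 10 = 1; all invariant factors of ∂_2 are 1 so no torsion. So H_1 ≅ Z.
rank ∂_2 = 10, rank ∂_3 = 0 ⇒ b_2 = 11 − 10 − 0 = 1. So H_2 ≅ Z.

H_0 = Z^2,  H_1 = Z,  H_2 = Z.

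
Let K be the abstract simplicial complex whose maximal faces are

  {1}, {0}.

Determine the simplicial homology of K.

H_0 = Z^2.

Take the total order 0 < 1 on the vertex set. Then K (dimension 0) consists of the simplices:

  0-simplices (2): [0], [1]

Hence C_0 ≅ Z^2.

Computing H_k = (kernel of ∂_k) / (image of ∂_{k+1}):

  H_0: rank C_0 − rank ∂_1 = 2 − 0 = 2, and there is no ∂_1, so H_0 ≅ Z^2.

(K is a triangulation of a set of 2 points.)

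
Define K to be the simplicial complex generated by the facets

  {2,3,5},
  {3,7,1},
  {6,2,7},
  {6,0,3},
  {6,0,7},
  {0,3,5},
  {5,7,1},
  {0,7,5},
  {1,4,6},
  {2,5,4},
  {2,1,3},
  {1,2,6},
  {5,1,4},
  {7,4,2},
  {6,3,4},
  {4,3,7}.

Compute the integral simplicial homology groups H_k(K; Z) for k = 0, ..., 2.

We work with the vertex ordering 0 < 1 < 2 < 3 < 4 < 5 < 6 < 7. The simplices of K, each written with vertices in increasing order, are:

  0-simplices (8): [0], [1], [2], [3], [4], [5], [6], [7]
  1-simplices (24): (24 of them)
  2-simplices (16): [0,3,5], [0,3,6], [0,5,7], [0,6,7], [1,2,3], [1,2,6], [1,3,7], [1,4,5], [1,4,6], [1,5,7], [2,3,5], [2,4,5], [2,4,7], [2,6,7], [3,4,6], [3,4,7]

Hence C_0 ≅ Z^8, C_1 ≅ Z^24, C_2 ≅ Z^16.

∂_1: C_1 → C_0 maps an edge to its endpoints' difference, ∂[p,q] = q − p. For instance
  ∂[4,5] = [5] − [4].
The 8×24 boundary matrix has rank 7 and Smith normal form diag(1,1,1,1,1,1,1).

∂_2: C_2 → C_1 acts by ∂[p,q,r] = [q,r] − [p,r] + [p,q]. For instance
  ∂[0,6,7] = [6,7] − [0,7] + [0,6],
  ∂[2,4,7] = [4,7] − [2,7] + [2,4].
The resulting 24×16 matrix has rank 15, and its Smith normal form has invariant factors (1,1,1,1,1,1,1,1,1,1,1,1,1,1,1).

Now H_k = ker ∂_k / im ∂_{k+1}, so:

  H_0: rank C_0 − rank ∂_1 = 8 − 7 = 1, and the invariant factors of ∂_1 are all 1, so H_0 = Z.
  H_1: rank ker ∂_1 − rank ∂_2 = (24 − 7) − 15 = 2, and the invariant factors of ∂_2 are all 1, so H_1 = Z^2.
  H_2: rank ker ∂_2 − rank ∂_3 = (16 − 15) − 0 = 1, and there is no ∂_3, so H_2 = Z.

H_0 = Z,  H_1 = Z^2,  H_2 = Z.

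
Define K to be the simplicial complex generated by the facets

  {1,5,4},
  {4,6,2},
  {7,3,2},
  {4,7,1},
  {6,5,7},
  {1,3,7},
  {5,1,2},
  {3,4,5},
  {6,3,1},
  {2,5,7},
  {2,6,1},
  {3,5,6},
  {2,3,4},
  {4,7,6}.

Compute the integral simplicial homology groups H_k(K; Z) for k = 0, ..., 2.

Take the total order 1 < 2 < 3 < 4 < 5 < 6 < 7 on the vertex set. Then K (dimension 2) consists of the simplices:

  0-simplices (7): [1], [2], [3], [4], [5], [6], [7]
  1-simplices (21): [1,2], [1,3], [1,4], [1,5], [1,6], [1,7], [2,3], [2,4], [2,5], [2,6], [2,7], [3,4], [3,5], [3,6], [3,7], [4,5], [4,6], [4,7], [5,6], [5,7], [6,7]
  2-simplices (14): [1,2,5], [1,2,6], [1,3,6], [1,3,7], [1,4,5], [1,4,7], [2,3,4], [2,3,7], [2,4,6], [2,5,7], [3,4,5], [3,5,6], [4,6,7], [5,6,7]

Hence C_0 ≅ Z^7, C_1 ≅ Z^21, C_2 ≅ Z^14.

∂_1: C_1 → C_0 sends each edge [p,q] (with p < q) to q − p. For instance
  ∂[1,6] = [6] − [1].
This gives a 7×21 integer matrix of rank 6; reducing to Smith normal form yields diagonal entries (1,1,1,1,1,1).

Boundary ∂_2: C_2 → C_1 acts by ∂[p,q,r] = [q,r] − [p,r] + [p,q]. For instance
  ∂[5,6,7] = [6,7] − [5,7] + [5,6],
  ∂[1,3,7] = [3,7] − [1,7] + [1,3].
The 21×14 boundary matrix has rank 13 and Smith normal form diag(1,1,1,1,1,1,1,1,1,1,1,1,1).

Now H_k = ker ∂_k / im ∂_{k+1}, so:

  H_0: rank C_0 − rank ∂_1 = 7 − 6 = 1, and the invariant factors of ∂_1 are all 1, so H_0 = Z.
  H_1: rank ker ∂_1 − rank ∂_2 = (21 − 6) − 13 = 2, and the invariant factors of ∂_2 are all 1, so H_1 = Z^2.
  H_2: rank ker ∂_2 − rank ∂_3 = (14 − 13) − 0 = 1, and there is no ∂_3, so H_2 = Z.

H_0 = Z,  H_1 = Z^2,  H_2 = Z.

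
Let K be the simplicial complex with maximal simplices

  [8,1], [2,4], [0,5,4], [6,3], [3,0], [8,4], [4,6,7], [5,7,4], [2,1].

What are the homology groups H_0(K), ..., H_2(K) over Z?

H_0 ≅ Z,  H_1 ≅ Z^2,  H_2 = 0.

Order the vertices as 0 < 1 < 2 < 3 < 4 < 5 < 6 < 7 < 8. Listing each simplex with vertices in this order, K has dimension 2 with simplices:

  0-simplices (9): [0], [1], [2], [3], [4], [5], [6], [7], [8]
  1-simplices (13): [0,3], [0,4], [0,5], [1,2], [1,8], [2,4], [3,6], [4,5], [4,6], [4,7], [4,8], [5,7], [6,7]
  2-simplices (3): [0,4,5], [4,5,7], [4,6,7]

so the chain groups are C_0 ≅ Z^9, C_1 ≅ Z^13, C_2 ≅ Z^3.

∂_1: C_1 → C_0 is given by ∂[p,q] = [q] − [p].
The 9×13 boundary matrix has rank 8 and Smith normal form diag(1,1,1,1,1,1,1,1).

The boundary map ∂_2: C_2 → C_1 acts by ∂[p,q,r] = [q,r] − [p,r] + [p,q]. For instance
  ∂[4,6,7] = [6,7] − [4,7] + [4,6],
  ∂[0,4,5] = [4,5] − [0,5] + [0,4].
As a 13×3 matrix over Z this has rank 3, with invariant factors (1,1,1).

From H_k ≅ ker(∂_k) / im(∂_{k+1}) we obtain:

  H_0: rank C_0 − rank ∂_1 = 9 − 8 = 1, and the invariant factors of ∂_1 are all 1, so H_0 = Z.
  H_1: rank ker ∂_1 − rank ∂_2 = (13 − 8) − 3 = 2, and the invariant factors of ∂_2 are all 1, so H_1 = Z^2.
  H_2: rank ker ∂_2 − rank ∂_3 = (3 − 3) − 0 = 0, and there is no ∂_3, so H_2 = 0.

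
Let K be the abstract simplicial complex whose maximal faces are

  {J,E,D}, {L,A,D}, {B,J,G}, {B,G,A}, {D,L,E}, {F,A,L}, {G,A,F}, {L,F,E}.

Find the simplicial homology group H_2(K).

We work with the vertex ordering A < B < D < E < F < G < J < L. The simplices of K, each written with vertices in increasing order, are:

  0-simplices (8): A, B, D, E, F, G, J, L
  1-simplices (16): AB, AD, AF, AG, AL, BG, BJ, DE, DJ, DL, EF, EJ, EL, FG, FL, GJ
  2-simplices (8): ABG, ADL, AFG, AFL, BGJ, DEJ, DEL, EFL

so the chain groups are C_0 ≅ Z^8, C_1 ≅ Z^16, C_2 ≅ Z^8.

The boundary map ∂_1: C_1 → C_0 maps an edge to its endpoints' difference, ∂[p,q] = q − p.
The resulting 8×16 matrix has rank 7, and its Smith normal form has invariant factors (1,1,1,1,1,1,1).

∂_2: C_2 → C_1 maps a triangle to the signed sum of its edges. For instance
  ∂EFL = FL − EL + EF,
  ∂ABG = BG − AG + AB.
This gives a 16×8 integer matrix of rank 8; reducing to Smith normal form yields diagonal entries (1,1,1,1,1,1,1,1).

Computing H_k = (kernel of ∂_k) / (image of ∂_{k+1}):

  H_2: rank ker ∂_2 − rank ∂_3 = (8 − 8) − 0 = 0, and there is no ∂_3, so H_2 = 0.

H_2 ≅ 0.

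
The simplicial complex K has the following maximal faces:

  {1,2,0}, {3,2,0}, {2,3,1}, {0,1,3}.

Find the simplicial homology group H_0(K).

K has 4 vertices, 6 edges, 4 triangles.
rank ∂_0 = 0, rank ∂_1 = 3 ⇒ b_0 = 4 − 0 − 3 = 1; all invariant factors of ∂_1 are 1 so no torsion. So H_0 ≅ Z.

H_0 ≅ Z.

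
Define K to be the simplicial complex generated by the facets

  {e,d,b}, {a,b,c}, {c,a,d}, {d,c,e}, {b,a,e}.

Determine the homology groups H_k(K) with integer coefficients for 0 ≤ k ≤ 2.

H_0 ≅ Z,  H_1 ≅ Z,  H_2 = 0.

Order the vertices as a < b < c < d < e. Listing each simplex with vertices in this order, K has dimension 2 with simplices:

  0-simplices (5): a, b, c, d, e
  1-simplices (10): ab, ac, ad, ae, bc, bd, be, cd, ce, de
  2-simplices (5): abc, abe, acd, bde, cde

so the chain groups are C_0 ≅ Z^5, C_1 ≅ Z^10, C_2 ≅ Z^5.

The boundary map ∂_1: C_1 → C_0 maps an edge to its endpoints' difference, ∂[p,q] = q − p. For instance
  ∂cd = d − c.
The resulting 5×10 matrix has rank 4, and its Smith normal form has invariant factors (1,1,1,1).

∂_2: C_2 → C_1 sends each 2-simplex [p,q,r] to [q,r] − [p,r] + [p,q]. For instance
  ∂abe = be − ae + ab,
  ∂acd = cd − ad + ac.
The resulting 10×5 matrix has rank 5, and its Smith normal form has invariant factors (1,1,1,1,1).

Reading off H_k = ker ∂_k / im ∂_{k+1}:

  H_0: rank C_0 − rank ∂_1 = 5 − 4 = 1, and the invariant factors of ∂_1 are all 1, so H_0 ≅ Z.
  H_1: rank ker ∂_1 − rank ∂_2 = (10 − 4) − 5 = 1, and the invariant factors of ∂_2 are all 1, so H_1 ≅ Z.
  H_2: rank ker ∂_2 − rank ∂_3 = (5 − 5) − 0 = 0, and there is no ∂_3, so H_2 ≅ 0.

As a check, the Euler characteristic is 5 − 10 + 5 = 0, which agrees with 1 − 1 + 0 = 0.
(K is a triangulation of the Möbius band.)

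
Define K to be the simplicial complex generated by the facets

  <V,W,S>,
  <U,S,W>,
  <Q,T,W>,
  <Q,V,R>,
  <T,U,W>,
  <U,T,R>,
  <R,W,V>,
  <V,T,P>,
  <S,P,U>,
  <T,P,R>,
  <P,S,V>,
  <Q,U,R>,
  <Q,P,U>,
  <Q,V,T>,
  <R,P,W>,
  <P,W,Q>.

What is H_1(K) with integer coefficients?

H_1 ≅ Z^2.

Order the vertices as P < Q < R < S < T < U < V < W. Listing each simplex with vertices in this order, K has dimension 2 with simplices:

  0-simplices (8): P, Q, R, S, T, U, V, W
  1-simplices (24): PQ, PR, PS, PT, PU, PV, PW, QR, QT, QU, QV, QW, RT, RU, RV, RW, SU, SV, SW, TU, TV, TW, UW, VW
  2-simplices (16): PQU, PQW, PRT, PRW, PSU, PSV, PTV, QRU, QRV, QTV, QTW, RTU, RVW, SUW, SVW, TUW

Hence C_0 ≅ Z^8, C_1 ≅ Z^24, C_2 ≅ Z^16.

Boundary ∂_1: C_1 → C_0 maps an edge to its endpoints' difference, ∂[p,q] = q − p.
The resulting 8×24 matrix has rank 7, and its Smith normal form has invariant factors (1,1,1,1,1,1,1).

∂_2: C_2 → C_1 maps a triangle to the signed sum of its edges. For instance
  ∂PSV = SV − PV + PS,
  ∂PRT = RT − PT + PR.
This gives a 24×16 integer matrix of rank 15; reducing to Smith normal form yields diagonal entries (1,1,1,1,1,1,1,1,1,1,1,1,1,1,1).

Reading off H_k = ker ∂_k / im ∂_{k+1}:

  H_1: rank ker ∂_1 − rank ∂_2 = (24 − 7) − 15 = 2, and the invariant factors of ∂_2 are all 1, so H_1 = Z^2.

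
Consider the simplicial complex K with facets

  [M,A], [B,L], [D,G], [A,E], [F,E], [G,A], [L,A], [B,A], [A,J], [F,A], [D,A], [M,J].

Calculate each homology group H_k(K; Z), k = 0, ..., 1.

Take the total order A < B < D < E < F < G < J < L < M on the vertex set. Then K (dimension 1) consists of the simplices:

  0-simplices (9): A, B, D, E, F, G, J, L, M
  1-simplices (12): AB, AD, AE, AF, AG, AJ, AL, AM, BL, DG, EF, JM

so the chain groups are C_0 ≅ Z^9, C_1 ≅ Z^12.

The boundary map ∂_1: C_1 → C_0 is given by ∂[p,q] = [q] − [p]. For instance
  ∂AB = B − A.
The 9×12 boundary matrix has rank 8 and Smith normal form diag(1,1,1,1,1,1,1,1).

Now H_k = ker ∂_k / im ∂_{k+1}, so:

  H_0: rank C_0 − rank ∂_1 = 9 − 8 = 1, and the invariant factors of ∂_1 are all 1, so H_0 = Z.
  H_1: rank ker ∂_1 − rank ∂_2 = (12 − 8) − 0 = 4, and there is no ∂_2, so H_1 = Z^4.

(K is a triangulation of a wedge of 4 circles.)

H_0 = Z,  H_1 = Z^4.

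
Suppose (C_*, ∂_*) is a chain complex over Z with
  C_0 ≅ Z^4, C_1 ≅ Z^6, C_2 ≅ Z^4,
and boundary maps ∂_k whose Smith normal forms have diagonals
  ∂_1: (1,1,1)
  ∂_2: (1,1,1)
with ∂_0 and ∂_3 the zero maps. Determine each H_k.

H_0 = Z,  H_1 = 0,  H_2 = Z.

H_0: b_0 = 4 − 0 − 3 = 1; torsion from ∂_1 factors > 1: none. So H_0 = Z.
H_1: b_1 = 6 − 3 − 3 = 0; torsion from ∂_2 factors > 1: none. So H_1 = 0.
H_2: b_2 = 4 − 3 − 0 = 1; torsion from ∂_3 factors > 1: none. So H_2 = Z.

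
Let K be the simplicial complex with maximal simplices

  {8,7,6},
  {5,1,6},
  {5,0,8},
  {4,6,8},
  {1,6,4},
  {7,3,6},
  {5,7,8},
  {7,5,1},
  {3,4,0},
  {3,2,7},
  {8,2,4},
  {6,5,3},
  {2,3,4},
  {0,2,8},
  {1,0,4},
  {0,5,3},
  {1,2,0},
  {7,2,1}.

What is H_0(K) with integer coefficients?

Fix the vertex order 0 < 1 < 2 < 3 < 4 < 5 < 6 < 7 < 8 and write every simplex with vertices in increasing order. Then dim K = 2 and the simplices of K are:

  0-simplices (9): [0], [1], [2], [3], [4], [5], [6], [7], [8]
  1-simplices (27): (27 of them)
  2-simplices (18): [0,1,2], [0,1,4], [0,2,8], [0,3,4], [0,3,5], [0,5,8], [1,2,7], [1,4,6], [1,5,6], [1,5,7], [2,3,4], [2,3,7], [2,4,8], [3,5,6], [3,6,7], [4,6,8], [5,7,8], [6,7,8]

giving chain groups C_0 ≅ Z^9, C_1 ≅ Z^27, C_2 ≅ Z^18.

∂_1: C_1 → C_0 is given by ∂[p,q] = [q] − [p]. For instance
  ∂[5,8] = [8] − [5].
As a 9×27 matrix over Z this has rank 8, with invariant factors (1,1,1,1,1,1,1,1).

∂_2: C_2 → C_1 sends each 2-simplex [p,q,r] to [q,r] − [p,r] + [p,q]. For instance
  ∂[3,6,7] = [6,7] − [3,7] + [3,6],
  ∂[6,7,8] = [7,8] − [6,8] + [6,7].
This gives a 27×18 integer matrix of rank 18; reducing to Smith normal form yields diagonal entries (1,1,1,1,1,1,1,1,1,1,1,1,1,1,1,1,1,2).

Computing H_k = (kernel of ∂_k) / (image of ∂_{k+1}):

  H_0: rank C_0 − rank ∂_1 = 9 − 8 = 1, and the invariant factors of ∂_1 are all 1, so H_0 ≅ Z.

H_0 = Z.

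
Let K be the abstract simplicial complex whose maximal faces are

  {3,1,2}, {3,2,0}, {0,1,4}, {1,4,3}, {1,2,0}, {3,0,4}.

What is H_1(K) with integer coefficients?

H_1 ≅ 0.

Take the total order 0 < 1 < 2 < 3 < 4 on the vertex set. Then K (dimension 2) consists of the simplices:

  0-simplices (5): [0], [1], [2], [3], [4]
  1-simplices (9): [0,1], [0,2], [0,3], [0,4], [1,2], [1,3], [1,4], [2,3], [3,4]
  2-simplices (6): [0,1,2], [0,1,4], [0,2,3], [0,3,4], [1,2,3], [1,3,4]

Hence C_0 ≅ Z^5, C_1 ≅ Z^9, C_2 ≅ Z^6.

∂_1: C_1 → C_0 is given by ∂[p,q] = [q] − [p]. For instance
  ∂[0,3] = [3] − [0].
As a 5×9 matrix over Z this has rank 4, with invariant factors (1,1,1,1).

The boundary map ∂_2: C_2 → C_1 sends each 2-simplex [p,q,r] to [q,r] − [p,r] + [p,q]. For instance
  ∂[0,1,2] = [1,2] − [0,2] + [0,1],
  ∂[0,3,4] = [3,4] − [0,4] + [0,3].
The 9×6 boundary matrix has rank 5 and Smith normal form diag(1,1,1,1,1).

Computing H_k = (kernel of ∂_k) / (image of ∂_{k+1}):

  H_1: rank ker ∂_1 − rank ∂_2 = (9 − 4) − 5 = 0, and the invariant factors of ∂_2 are all 1, so H_1 ≅ 0.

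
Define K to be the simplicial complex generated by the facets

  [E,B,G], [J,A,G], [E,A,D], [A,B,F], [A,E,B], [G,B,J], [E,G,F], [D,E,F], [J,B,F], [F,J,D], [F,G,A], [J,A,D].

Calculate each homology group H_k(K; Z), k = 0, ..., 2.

H_0 ≅ Z,  H_1 ≅ Z/2Z,  H_2 = 0.

K has 7 vertices, 18 edges, 12 triangles.
rank ∂_0 = 0, rank ∂_1 = 6 ⇒ b_0 = 7 − 0 − 6 = 1; all invariant factors of ∂_1 are 1 so no torsion. So H_0 = Z.
rank ∂_1 = 6, rank ∂_2 = 12 ⇒ b_1 = 18 − 6 − 12 = 0; ∂_2 has invariant factor(s) [2] giving torsion. So H_1 = Z/2Z.
rank ∂_2 = 12, rank ∂_3 = 0 ⇒ b_2 = 12 − 12 − 0 = 0. So H_2 = 0.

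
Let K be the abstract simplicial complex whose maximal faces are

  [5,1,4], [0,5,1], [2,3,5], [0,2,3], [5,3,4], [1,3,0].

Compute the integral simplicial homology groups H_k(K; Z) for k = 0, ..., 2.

H_0 ≅ Z,  H_1 ≅ Z,  H_2 = 0.

Fix the vertex order 0 < 1 < 2 < 3 < 4 < 5 and write every simplex with vertices in increasing order. Then dim K = 2 and the simplices of K are:

  0-simplices (6): [0], [1], [2], [3], [4], [5]
  1-simplices (12): [0,1], [0,2], [0,3], [0,5], [1,3], [1,4], [1,5], [2,3], [2,5], [3,4], [3,5], [4,5]
  2-simplices (6): [0,1,3], [0,1,5], [0,2,3], [1,4,5], [2,3,5], [3,4,5]

giving chain groups C_0 ≅ Z^6, C_1 ≅ Z^12, C_2 ≅ Z^6.

Boundary ∂_1: C_1 → C_0 maps an edge to its endpoints' difference, ∂[p,q] = q − p. For instance
  ∂[1,5] = [5] − [1].
This gives a 6×12 integer matrix of rank 5; reducing to Smith normal form yields diagonal entries (1,1,1,1,1).

∂_2: C_2 → C_1 sends each 2-simplex [p,q,r] to [q,r] − [p,r] + [p,q]. For instance
  ∂[0,2,3] = [2,3] − [0,3] + [0,2],
  ∂[0,1,5] = [1,5] − [0,5] + [0,1].
As a 12×6 matrix over Z this has rank 6, with invariant factors (1,1,1,1,1,1).

Now H_k = ker ∂_k / im ∂_{k+1}, so:

  H_0: rank C_0 − rank ∂_1 = 6 − 5 = 1, and the invariant factors of ∂_1 are all 1, so H_0 ≅ Z.
  H_1: rank ker ∂_1 − rank ∂_2 = (12 − 5) − 6 = 1, and the invariant factors of ∂_2 are all 1, so H_1 ≅ Z.
  H_2: rank ker ∂_2 − rank ∂_3 = (6 − 6) − 0 = 0, and there is no ∂_3, so H_2 ≅ 0.

As a check, the Euler characteristic is 6 − 12 + 6 = 0, which agrees with 1 − 1 + 0 = 0.
(K is a triangulation of the cylinder S^1 x I.)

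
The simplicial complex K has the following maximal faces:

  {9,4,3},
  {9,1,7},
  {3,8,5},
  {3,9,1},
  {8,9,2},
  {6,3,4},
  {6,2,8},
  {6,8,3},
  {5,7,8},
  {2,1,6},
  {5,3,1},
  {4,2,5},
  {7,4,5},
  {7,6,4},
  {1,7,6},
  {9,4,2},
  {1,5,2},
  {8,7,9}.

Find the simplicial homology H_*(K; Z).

Take the total order 1 < 2 < 3 < 4 < 5 < 6 < 7 < 8 < 9 on the vertex set. Then K (dimension 2) consists of the simplices:

  0-simplices (9): [1], [2], [3], [4], [5], [6], [7], [8], [9]
  1-simplices (27): (27 of them)
  2-simplices (18): [1,2,5], [1,2,6], [1,3,5], [1,3,9], [1,6,7], [1,7,9], [2,4,5], [2,4,9], [2,6,8], [2,8,9], [3,4,6], [3,4,9], [3,5,8], [3,6,8], [4,5,7], [4,6,7], [5,7,8], [7,8,9]

so the chain groups are C_0 ≅ Z^9, C_1 ≅ Z^27, C_2 ≅ Z^18.

The boundary map ∂_1: C_1 → C_0 maps an edge to its endpoints' difference, ∂[p,q] = q − p. For instance
  ∂[7,9] = [9] − [7].
The 9×27 boundary matrix has rank 8 and Smith normal form diag(1,1,1,1,1,1,1,1).

Boundary ∂_2: C_2 → C_1 acts by ∂[p,q,r] = [q,r] − [p,r] + [p,q]. For instance
  ∂[1,6,7] = [6,7] − [1,7] + [1,6],
  ∂[2,6,8] = [6,8] − [2,8] + [2,6].
The 27×18 boundary matrix has rank 17 and Smith normal form diag(1,1,1,1,1,1,1,1,1,1,1,1,1,1,1,1,1).

Reading off H_k = ker ∂_k / im ∂_{k+1}:

  H_0: rank C_0 − rank ∂_1 = 9 − 8 = 1, and the invariant factors of ∂_1 are all 1, so H_0 ≅ Z.
  H_1: rank ker ∂_1 − rank ∂_2 = (27 − 8) − 17 = 2, and the invariant factors of ∂_2 are all 1, so H_1 ≅ Z^2.
  H_2: rank ker ∂_2 − rank ∂_3 = (18 − 17) − 0 = 1, and there is no ∂_3, so H_2 ≅ Z.

As a check, the Euler characteristic is 9 − 27 + 18 = 0, which agrees with 1 − 2 + 1 = 0.

H_0 = Z,  H_1 = Z^2,  H_2 = Z.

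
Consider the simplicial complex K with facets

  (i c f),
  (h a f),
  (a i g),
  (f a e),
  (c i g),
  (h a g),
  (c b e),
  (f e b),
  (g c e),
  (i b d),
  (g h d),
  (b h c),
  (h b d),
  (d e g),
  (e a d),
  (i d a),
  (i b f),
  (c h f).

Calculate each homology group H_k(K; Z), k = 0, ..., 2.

Order the vertices as a < b < c < d < e < f < g < h < i. Listing each simplex with vertices in this order, K has dimension 2 with simplices:

  0-simplices (9): a, b, c, d, e, f, g, h, i
  1-simplices (27): ad, ae, af, ag, ah, ai, bc, bd, be, bf, bh, bi, ce, cf, cg, ch, ci, de, dg, dh, di, ef, eg, fh, fi, gh, gi
  2-simplices (18): ade, adi, aef, afh, agh, agi, bce, bch, bdh, bdi, bef, bfi, ceg, cfh, cfi, cgi, deg, dgh

so the chain groups are C_0 ≅ Z^9, C_1 ≅ Z^27, C_2 ≅ Z^18.

Boundary ∂_1: C_1 → C_0 sends each edge [p,q] (with p < q) to q − p. For instance
  ∂ad = d − a.
The resulting 9×27 matrix has rank 8, and its Smith normal form has invariant factors (1,1,1,1,1,1,1,1).

Boundary ∂_2: C_2 → C_1 acts by ∂[p,q,r] = [q,r] − [p,r] + [p,q]. For instance
  ∂cfi = fi − ci + cf,
  ∂agh = gh − ah + ag.
As a 27×18 matrix over Z this has rank 18, with invariant factors (1,1,1,1,1,1,1,1,1,1,1,1,1,1,1,1,1,2).

Reading off H_k = ker ∂_k / im ∂_{k+1}:

  H_0: rank C_0 − rank ∂_1 = 9 − 8 = 1, and the invariant factors of ∂_1 are all 1, so H_0 ≅ Z.
  H_1: rank ker ∂_1 − rank ∂_2 = (27 − 8) − 18 = 1, and ∂_2 has invariant factor 2 > 1, so H_1 ≅ Z ⊕ Z/2.
  H_2: rank ker ∂_2 − rank ∂_3 = (18 − 18) − 0 = 0, and there is no ∂_3, so H_2 ≅ 0.

As a check, the Euler characteristic is 9 − 27 + 18 = 0, which agrees with 1 − 1 + 0 = 0.
(K is a triangulation of the Klein bottle.)

H_0 ≅ Z,  H_1 ≅ Z ⊕ Z/2,  H_2 = 0.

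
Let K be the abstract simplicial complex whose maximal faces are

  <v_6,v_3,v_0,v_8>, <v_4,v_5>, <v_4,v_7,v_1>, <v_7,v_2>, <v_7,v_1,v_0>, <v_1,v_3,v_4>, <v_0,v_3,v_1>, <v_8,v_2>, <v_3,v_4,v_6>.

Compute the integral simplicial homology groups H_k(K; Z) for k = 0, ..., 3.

H_0 ≅ Z,  H_1 ≅ Z,  H_2 = 0,  H_3 = 0.

Order the vertices as v_0 < v_1 < v_2 < v_3 < v_4 < v_5 < v_6 < v_7 < v_8. Listing each simplex with vertices in this order, K has dimension 3 with simplices:

  0-simplices (9): [v_0], [v_1], [v_2], [v_3], [v_4], [v_5], [v_6], [v_7], [v_8]
  1-simplices (17): (17 of them)
  2-simplices (9): [v_0,v_1,v_3], [v_0,v_1,v_7], [v_0,v_3,v_6], [v_0,v_3,v_8], [v_0,v_6,v_8], [v_1,v_3,v_4], [v_1,v_4,v_7], [v_3,v_4,v_6], [v_3,v_6,v_8]
  3-simplices (1): [v_0,v_3,v_6,v_8]

Hence C_0 ≅ Z^9, C_1 ≅ Z^17, C_2 ≅ Z^9, C_3 ≅ Z^1.

Boundary ∂_1: C_1 → C_0 sends each edge [p,q] (with p < q) to q − p. For instance
  ∂[v_0,v_6] = [v_6] − [v_0].
The resulting 9×17 matrix has rank 8, and its Smith normal form has invariant factors (1,1,1,1,1,1,1,1).

∂_2: C_2 → C_1 acts by ∂[p,q,r] = [q,r] − [p,r] + [p,q]. For instance
  ∂[v_0,v_6,v_8] = [v_6,v_8] − [v_0,v_8] + [v_0,v_6],
  ∂[v_0,v_1,v_3] = [v_1,v_3] − [v_0,v_3] + [v_0,v_1].
The resulting 17×9 matrix has rank 8, and its Smith normal form has invariant factors (1,1,1,1,1,1,1,1).

Boundary ∂_3: C_3 → C_2 sends each 3-simplex σ to the alternating sum Σ_i (−1)^i (σ with its i-th vertex removed). For instance
  ∂[v_0,v_3,v_6,v_8] = [v_3,v_6,v_8] − [v_0,v_6,v_8] + [v_0,v_3,v_8] − [v_0,v_3,v_6].
The resulting 9×1 matrix has rank 1, and its Smith normal form has invariant factors (1).

Computing H_k = (kernel of ∂_k) / (image of ∂_{k+1}):

  H_0: rank C_0 − rank ∂_1 = 9 − 8 = 1, and the invariant factors of ∂_1 are all 1, so H_0 ≅ Z.
  H_1: rank ker ∂_1 − rank ∂_2 = (17 − 8) − 8 = 1, and the invariant factors of ∂_2 are all 1, so H_1 ≅ Z.
  H_2: rank ker ∂_2 − rank ∂_3 = (9 − 8) − 1 = 0, and the invariant factors of ∂_3 are all 1, so H_2 ≅ 0.
  H_3: rank ker ∂_3 − rank ∂_4 = (1 − 1) − 0 = 0, and there is no ∂_4, so H_3 ≅ 0.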